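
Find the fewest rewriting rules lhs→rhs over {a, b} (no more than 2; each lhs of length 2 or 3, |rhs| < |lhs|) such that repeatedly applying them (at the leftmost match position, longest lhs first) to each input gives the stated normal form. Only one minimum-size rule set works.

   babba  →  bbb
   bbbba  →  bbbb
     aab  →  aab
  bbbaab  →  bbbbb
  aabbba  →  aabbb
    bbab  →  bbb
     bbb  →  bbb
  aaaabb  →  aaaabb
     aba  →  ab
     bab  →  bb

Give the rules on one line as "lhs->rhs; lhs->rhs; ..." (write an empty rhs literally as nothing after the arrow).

  | babba => bbba => bbb
  | bbbba => bbbb
  | aab
  | bbbaab => bbbbb

ba->b; baa->bb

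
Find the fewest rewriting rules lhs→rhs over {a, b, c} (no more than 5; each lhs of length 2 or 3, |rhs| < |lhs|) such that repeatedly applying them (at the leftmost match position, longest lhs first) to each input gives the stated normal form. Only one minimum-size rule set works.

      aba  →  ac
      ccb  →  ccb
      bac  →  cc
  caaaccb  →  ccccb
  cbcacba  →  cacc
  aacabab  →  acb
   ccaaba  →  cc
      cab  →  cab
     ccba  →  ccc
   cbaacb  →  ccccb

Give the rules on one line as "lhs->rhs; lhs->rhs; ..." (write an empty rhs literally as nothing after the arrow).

  | aba => ac
  | ccb
  | bac => cc
  | caaaccb => cbaccb => ccccb

aa->b; ba->c; baa->cc; bc->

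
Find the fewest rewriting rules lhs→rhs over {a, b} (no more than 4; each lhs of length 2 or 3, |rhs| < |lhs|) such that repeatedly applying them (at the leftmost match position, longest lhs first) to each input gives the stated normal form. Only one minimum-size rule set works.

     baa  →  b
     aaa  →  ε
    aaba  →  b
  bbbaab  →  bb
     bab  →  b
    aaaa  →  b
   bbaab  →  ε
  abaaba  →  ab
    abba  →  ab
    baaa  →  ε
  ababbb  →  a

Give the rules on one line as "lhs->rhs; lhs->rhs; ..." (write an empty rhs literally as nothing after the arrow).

  | baa => b
  | aaa => ba => ε
  | aaba => bba => b
  | bbbaab => aab => bb

aa->b; ba->; baa->b; bbb->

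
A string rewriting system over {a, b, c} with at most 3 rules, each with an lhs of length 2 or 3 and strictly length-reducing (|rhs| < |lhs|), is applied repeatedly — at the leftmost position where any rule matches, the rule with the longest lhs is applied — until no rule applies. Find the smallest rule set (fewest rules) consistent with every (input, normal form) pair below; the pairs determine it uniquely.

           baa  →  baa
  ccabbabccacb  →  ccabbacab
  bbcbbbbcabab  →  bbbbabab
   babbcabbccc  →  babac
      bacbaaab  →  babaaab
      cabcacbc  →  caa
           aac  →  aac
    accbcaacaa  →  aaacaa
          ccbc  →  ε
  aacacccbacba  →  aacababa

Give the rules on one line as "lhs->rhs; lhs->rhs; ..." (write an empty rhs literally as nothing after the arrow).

  | baa
  | ccabbabccacb => ccabbacacb => ccabbacab
  | bbcbbbbcabab => bbbbbcabab => bbbbabab
  | babbcabbccc => bababbccc => bababcc => babac

bc->; cb->b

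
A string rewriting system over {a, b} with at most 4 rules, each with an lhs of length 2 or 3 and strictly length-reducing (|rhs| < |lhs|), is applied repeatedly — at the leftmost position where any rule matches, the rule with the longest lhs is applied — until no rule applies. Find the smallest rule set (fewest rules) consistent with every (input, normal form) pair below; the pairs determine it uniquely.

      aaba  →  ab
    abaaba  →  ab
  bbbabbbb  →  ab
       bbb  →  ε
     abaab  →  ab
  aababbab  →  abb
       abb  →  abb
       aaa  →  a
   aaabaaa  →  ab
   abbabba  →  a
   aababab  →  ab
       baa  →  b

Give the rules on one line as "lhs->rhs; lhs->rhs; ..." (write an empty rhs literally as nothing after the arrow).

  | aaba => aba => ab
  | abaaba => ababa => aba => ab
  | bbbabbbb => abbbb => ab
  | bbb => ε

aa->a; ba->b; bab->b; bbb->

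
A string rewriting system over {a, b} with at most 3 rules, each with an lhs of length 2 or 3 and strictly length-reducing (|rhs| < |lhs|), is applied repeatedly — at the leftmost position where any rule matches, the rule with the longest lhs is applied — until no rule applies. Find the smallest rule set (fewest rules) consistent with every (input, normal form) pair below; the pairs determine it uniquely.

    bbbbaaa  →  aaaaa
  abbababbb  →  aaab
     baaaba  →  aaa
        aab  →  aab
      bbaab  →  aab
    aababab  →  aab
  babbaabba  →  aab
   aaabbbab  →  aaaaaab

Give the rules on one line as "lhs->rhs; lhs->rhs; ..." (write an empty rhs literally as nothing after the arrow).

  | bbbbaaa => aabaaa => aaaaa
  | abbababbb => abbabbb => abbbb => aaab
  | baaaba => aaaba => aaa
  | aab

ba->; baa->aa; bbb->aa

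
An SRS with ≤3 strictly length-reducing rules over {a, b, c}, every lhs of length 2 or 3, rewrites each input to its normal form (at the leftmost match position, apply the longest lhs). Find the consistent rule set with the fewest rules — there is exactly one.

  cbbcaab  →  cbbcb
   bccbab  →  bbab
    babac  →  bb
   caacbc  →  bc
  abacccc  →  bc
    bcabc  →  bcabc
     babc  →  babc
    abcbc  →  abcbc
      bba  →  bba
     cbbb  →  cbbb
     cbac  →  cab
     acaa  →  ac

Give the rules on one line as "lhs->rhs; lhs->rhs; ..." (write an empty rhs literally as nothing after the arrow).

  | cbbcaab => cbbcb
  | bccbab => bbab
  | babac => baab => bb
  | caacbc => ccbc => bc

aa->; bac->ab; cc->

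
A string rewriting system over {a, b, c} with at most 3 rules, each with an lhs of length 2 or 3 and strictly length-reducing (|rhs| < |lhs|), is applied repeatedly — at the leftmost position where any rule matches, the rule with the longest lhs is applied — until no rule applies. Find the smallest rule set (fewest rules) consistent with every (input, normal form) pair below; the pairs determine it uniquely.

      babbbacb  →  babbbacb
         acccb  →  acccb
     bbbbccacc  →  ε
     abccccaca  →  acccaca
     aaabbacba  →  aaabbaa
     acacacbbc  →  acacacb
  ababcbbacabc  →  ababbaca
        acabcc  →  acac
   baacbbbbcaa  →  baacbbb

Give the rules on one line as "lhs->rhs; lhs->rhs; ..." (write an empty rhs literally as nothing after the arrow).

  | babbbacb
  | acccb
  | bbbbccacc => bbbcacc => bbbccc => bbcc => bc => ε
  | abccccaca => acccaca

bc->; bca->bc; cba->a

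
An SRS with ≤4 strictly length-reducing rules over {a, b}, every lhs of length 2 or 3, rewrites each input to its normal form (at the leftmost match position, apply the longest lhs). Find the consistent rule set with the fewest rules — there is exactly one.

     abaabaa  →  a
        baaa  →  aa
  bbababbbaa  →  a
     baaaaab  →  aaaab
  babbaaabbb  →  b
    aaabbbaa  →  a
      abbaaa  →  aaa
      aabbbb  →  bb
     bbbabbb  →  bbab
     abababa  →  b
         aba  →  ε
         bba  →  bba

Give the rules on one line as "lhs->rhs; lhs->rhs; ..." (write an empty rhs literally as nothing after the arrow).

  | abaabaa => abaa => a
  | baaa => aa
  | bbababbbaa => bbbbbaa => bbbaa => baa => a
  | baaaaab => aaaab

aba->; abb->ba; baa->a; bbb->b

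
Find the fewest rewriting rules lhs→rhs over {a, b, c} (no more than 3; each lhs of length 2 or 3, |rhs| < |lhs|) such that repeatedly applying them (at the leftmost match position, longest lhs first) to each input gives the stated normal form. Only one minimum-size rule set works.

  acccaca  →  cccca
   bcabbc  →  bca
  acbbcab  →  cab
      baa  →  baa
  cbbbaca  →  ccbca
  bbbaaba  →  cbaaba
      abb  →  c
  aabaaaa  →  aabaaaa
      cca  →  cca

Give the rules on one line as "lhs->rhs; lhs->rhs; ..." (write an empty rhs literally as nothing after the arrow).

  | acccaca => cccaca => cccca
  | bcabbc => bca
  | acbbcab => cbbcab => cab
  | baa

ac->c; bb->c; bbc->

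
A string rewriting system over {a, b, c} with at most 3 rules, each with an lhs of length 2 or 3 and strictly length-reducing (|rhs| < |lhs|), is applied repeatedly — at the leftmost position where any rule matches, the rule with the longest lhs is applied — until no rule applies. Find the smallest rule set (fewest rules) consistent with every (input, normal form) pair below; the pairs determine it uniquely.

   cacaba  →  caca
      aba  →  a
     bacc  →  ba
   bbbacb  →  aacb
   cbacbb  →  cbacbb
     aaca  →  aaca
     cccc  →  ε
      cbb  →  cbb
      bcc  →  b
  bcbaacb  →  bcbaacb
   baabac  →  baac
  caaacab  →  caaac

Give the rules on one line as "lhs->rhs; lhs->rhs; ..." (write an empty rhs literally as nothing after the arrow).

ab->; bbb->a; cc->

  | cacaba => caca
  | aba => a
  | bacc => ba
  | bbbacb => aacb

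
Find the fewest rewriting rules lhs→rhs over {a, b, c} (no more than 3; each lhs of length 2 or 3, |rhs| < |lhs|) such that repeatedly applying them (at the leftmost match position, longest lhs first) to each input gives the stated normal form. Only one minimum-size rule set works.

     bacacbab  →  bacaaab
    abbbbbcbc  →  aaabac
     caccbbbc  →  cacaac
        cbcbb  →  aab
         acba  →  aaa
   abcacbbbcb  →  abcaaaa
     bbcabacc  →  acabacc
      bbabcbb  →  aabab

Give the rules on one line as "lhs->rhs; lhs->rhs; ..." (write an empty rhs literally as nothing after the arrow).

  | bacacbab => bacaaab
  | abbbbbcbc => aabbbcbc => aaabcbc => aaabac
  | caccbbbc => cacabbc => cacaac
  | cbcbb => acbb => aab

bb->a; cb->a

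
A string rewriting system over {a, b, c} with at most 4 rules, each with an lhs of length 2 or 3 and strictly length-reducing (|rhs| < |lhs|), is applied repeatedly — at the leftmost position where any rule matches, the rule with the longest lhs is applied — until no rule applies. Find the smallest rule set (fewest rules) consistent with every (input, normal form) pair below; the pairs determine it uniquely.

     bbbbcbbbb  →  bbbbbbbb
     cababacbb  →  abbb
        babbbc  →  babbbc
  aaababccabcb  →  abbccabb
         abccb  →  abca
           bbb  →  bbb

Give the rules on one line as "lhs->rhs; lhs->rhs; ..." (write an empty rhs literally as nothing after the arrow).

aa->c; aba->bb; bcb->bb; cb->a

  | bbbbcbbbb => bbbbbbbb
  | cababacbb => cbbbacbb => abbacbb => abbaab => abbcb => abbb
  | babbbc
  | aaababccabcb => cababccabcb => cbbbccabcb => abbccabcb => abbccabb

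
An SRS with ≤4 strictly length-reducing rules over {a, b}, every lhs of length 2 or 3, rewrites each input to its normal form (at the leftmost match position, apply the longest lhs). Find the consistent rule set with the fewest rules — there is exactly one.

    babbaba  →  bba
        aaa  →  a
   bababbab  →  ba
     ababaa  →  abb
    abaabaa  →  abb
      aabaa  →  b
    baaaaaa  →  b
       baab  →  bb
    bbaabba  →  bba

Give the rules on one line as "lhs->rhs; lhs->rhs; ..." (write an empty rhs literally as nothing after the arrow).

  | babbaba => bbbaba => baaba => bba
  | aaa => a
  | bababbab => bbabbab => bbbbab => babab => bbab => bbb => ba
  | ababaa => abbaa => abb

aa->; bab->bb; bbb->ba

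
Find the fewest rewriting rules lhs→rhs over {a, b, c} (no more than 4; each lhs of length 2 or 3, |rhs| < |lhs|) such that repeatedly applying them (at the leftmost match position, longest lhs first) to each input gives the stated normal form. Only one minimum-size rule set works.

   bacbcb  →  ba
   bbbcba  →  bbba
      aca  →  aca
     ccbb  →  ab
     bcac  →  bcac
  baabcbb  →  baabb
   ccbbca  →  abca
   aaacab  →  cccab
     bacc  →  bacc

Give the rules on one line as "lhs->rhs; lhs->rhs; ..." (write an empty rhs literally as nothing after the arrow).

aaa->cc; cb->; ccb->a

  | bacbcb => bacb => ba
  | bbbcba => bbba
  | aca
  | ccbb => ab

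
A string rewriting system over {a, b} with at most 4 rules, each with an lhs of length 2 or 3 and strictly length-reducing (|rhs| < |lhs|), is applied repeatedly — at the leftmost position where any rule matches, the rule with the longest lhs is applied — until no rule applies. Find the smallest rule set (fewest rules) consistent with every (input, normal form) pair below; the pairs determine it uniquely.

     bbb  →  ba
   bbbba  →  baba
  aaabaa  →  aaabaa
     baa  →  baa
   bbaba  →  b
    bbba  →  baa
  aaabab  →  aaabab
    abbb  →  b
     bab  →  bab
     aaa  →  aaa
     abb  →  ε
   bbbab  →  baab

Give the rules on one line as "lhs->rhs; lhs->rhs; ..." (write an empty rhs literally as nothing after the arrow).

abb->; bba->b; bbb->ba

  | bbb => ba
  | bbbba => baba
  | aaabaa
  | baa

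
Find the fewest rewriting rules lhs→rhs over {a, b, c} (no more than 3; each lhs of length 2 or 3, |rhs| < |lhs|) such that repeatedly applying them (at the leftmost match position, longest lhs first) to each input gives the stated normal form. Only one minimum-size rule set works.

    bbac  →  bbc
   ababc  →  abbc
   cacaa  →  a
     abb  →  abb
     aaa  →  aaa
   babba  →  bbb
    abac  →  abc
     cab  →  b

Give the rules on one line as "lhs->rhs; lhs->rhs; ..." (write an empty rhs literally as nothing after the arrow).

  | bbac => bbc
  | ababc => abbc
  | cacaa => caa => a
  | abb

ba->b; ca->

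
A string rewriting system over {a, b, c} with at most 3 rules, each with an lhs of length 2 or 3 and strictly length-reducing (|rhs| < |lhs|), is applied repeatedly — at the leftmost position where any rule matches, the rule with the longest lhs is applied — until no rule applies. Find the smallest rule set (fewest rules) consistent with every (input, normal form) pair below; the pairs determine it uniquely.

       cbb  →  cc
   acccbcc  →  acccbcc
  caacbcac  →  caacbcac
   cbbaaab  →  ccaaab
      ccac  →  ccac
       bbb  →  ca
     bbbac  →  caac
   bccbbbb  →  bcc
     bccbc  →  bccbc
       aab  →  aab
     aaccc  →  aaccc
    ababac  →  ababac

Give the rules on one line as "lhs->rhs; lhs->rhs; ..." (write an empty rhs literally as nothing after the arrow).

  | cbb => cc
  | acccbcc
  | caacbcac
  | cbbaaab => ccaaab

bb->c; bbb->ca; cab->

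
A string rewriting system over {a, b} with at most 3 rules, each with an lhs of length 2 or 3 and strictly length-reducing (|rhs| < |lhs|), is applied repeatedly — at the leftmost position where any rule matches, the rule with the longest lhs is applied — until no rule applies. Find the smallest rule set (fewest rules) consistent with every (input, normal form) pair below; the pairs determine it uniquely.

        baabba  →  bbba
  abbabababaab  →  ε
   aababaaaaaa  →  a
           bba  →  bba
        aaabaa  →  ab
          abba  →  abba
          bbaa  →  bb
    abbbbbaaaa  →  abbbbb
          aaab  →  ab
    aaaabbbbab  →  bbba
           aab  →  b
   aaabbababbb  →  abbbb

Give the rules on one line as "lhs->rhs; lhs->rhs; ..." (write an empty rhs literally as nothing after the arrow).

  | baabba => bbba
  | abbabababaab => abaababaab => abbabaab => abaaab => abab => aa => ε
  | aababaaaaaa => babaaaaaa => aaaaaaa => aaaaa => aaa => a
  | bba

aa->; bab->a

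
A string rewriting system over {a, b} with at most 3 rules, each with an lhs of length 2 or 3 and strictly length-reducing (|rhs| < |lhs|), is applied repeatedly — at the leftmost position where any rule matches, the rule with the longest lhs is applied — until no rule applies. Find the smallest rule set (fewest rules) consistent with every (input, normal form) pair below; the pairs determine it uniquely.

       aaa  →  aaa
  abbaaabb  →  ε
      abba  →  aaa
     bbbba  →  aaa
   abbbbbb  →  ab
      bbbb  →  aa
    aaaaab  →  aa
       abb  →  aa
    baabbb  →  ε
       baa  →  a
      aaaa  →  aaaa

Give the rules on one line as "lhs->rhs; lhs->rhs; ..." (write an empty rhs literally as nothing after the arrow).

  | aaa
  | abbaaabb => aaaaabb => aaabab => abaab => aab => ba => ε
  | abba => aaa
  | bbbba => abba => aaa

aab->ba; ba->; bb->a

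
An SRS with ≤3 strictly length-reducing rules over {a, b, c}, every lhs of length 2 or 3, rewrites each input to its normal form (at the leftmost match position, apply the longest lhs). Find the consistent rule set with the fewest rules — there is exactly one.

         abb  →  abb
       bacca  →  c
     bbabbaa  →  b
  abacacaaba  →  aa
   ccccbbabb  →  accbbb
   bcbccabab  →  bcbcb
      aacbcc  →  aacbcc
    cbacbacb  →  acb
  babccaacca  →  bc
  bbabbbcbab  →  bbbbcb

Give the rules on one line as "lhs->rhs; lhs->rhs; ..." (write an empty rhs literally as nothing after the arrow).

  | abb
  | bacca => cca => c
  | bbabbaa => bbbaa => bba => b
  | abacacaaba => acacaaba => acaaba => aaba => aa

ba->; ca->; ccc->ac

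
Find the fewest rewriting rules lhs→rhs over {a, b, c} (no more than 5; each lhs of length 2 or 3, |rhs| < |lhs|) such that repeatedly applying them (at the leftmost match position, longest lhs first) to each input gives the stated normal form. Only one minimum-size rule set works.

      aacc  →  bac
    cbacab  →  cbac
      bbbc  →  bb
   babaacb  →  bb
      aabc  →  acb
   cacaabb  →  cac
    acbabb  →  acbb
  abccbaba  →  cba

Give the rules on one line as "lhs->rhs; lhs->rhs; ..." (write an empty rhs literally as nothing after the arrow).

  | aacc => bac
  | cbacab => cbac
  | bbbc => bb
  | babaacb => baacb => bbab => bb

aac->ba; ab->; abc->cb; bc->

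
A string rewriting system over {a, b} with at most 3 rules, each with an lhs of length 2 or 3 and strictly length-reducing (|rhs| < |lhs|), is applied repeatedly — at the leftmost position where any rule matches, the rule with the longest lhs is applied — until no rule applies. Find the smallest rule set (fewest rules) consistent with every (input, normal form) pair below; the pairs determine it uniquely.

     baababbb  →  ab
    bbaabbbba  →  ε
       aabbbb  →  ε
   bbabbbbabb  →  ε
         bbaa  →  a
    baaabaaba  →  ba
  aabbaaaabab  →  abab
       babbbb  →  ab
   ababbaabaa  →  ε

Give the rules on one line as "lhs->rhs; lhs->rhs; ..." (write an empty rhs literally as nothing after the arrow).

  | baababbb => bbabbb => aabbb => bbb => ab
  | bbaabbbba => aaabbbba => abbbba => aabba => bba => aa => ε
  | aabbbb => bbbb => abb => aa => ε
  | bbabbbbabb => aabbbbabb => bbbbabb => abbabb => aaabb => abb => aa => ε

aa->; bb->a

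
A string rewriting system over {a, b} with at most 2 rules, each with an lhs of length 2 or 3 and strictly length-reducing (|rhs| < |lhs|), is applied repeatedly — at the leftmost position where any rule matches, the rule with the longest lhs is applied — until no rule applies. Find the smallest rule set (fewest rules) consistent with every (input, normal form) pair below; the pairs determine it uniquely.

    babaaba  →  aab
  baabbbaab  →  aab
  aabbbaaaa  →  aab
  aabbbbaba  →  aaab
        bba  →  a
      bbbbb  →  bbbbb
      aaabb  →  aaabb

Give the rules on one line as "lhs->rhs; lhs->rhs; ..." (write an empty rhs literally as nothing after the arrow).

ba->b; bba->a

  | babaaba => bbaaba => aaba => aab
  | baabbbaab => babbbaab => bbbbaab => bbaab => aab
  | aabbbaaaa => aabaaaa => aabaaa => aabaa => aaba => aab
  | aabbbbaba => aabbaba => aaaba => aaab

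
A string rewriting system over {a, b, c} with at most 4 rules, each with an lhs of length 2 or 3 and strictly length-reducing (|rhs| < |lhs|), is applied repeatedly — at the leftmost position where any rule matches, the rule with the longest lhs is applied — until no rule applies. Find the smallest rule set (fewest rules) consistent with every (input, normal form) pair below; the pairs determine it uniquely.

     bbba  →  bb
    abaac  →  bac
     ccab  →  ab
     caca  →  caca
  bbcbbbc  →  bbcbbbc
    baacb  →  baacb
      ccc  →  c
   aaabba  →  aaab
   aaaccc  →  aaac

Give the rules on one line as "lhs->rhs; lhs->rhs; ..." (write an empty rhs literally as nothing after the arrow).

aba->b; bba->b; cc->

  | bbba => bb
  | abaac => bac
  | ccab => ab
  | caca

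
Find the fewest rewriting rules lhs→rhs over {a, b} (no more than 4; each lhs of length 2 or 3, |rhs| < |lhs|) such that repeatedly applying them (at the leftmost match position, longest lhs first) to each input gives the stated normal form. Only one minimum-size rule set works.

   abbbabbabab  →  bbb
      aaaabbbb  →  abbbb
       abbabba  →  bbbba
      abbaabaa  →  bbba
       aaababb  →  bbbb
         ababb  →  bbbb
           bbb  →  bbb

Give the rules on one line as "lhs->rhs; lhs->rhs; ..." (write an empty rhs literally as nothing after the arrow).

  | abbbabbabab => abbabbabab => ababbabab => bbbbabab => bbbabab => bbabab => babab => abab => bbb
  | aaaabbbb => aaabbbb => aabbbb => abbbb
  | abbabba => ababba => bbbba
  | abbaabaa => abbabaa => ababaa => bbbaa => bbba

aa->a; aba->bb; bab->ab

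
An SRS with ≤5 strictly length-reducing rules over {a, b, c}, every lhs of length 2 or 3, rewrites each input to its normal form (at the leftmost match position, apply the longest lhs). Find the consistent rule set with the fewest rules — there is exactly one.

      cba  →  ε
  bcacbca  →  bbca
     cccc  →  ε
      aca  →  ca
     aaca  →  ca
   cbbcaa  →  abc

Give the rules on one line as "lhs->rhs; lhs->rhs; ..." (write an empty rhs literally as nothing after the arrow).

  | cba => aa => ε
  | bcacbca => bccbca => bbca
  | cccc => cc => ε
  | aca => ca

aa->; ac->c; cb->a; cc->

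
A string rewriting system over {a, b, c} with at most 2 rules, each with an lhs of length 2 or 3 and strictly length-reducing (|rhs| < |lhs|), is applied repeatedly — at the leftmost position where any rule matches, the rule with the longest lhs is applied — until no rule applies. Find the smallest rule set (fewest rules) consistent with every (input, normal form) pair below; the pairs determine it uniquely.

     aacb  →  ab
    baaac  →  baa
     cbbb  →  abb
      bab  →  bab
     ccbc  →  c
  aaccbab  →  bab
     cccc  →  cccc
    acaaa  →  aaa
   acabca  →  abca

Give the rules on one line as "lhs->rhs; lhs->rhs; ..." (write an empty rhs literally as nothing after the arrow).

  | aacb => ab
  | baaac => baa
  | cbbb => abb
  | bab

ac->; cb->a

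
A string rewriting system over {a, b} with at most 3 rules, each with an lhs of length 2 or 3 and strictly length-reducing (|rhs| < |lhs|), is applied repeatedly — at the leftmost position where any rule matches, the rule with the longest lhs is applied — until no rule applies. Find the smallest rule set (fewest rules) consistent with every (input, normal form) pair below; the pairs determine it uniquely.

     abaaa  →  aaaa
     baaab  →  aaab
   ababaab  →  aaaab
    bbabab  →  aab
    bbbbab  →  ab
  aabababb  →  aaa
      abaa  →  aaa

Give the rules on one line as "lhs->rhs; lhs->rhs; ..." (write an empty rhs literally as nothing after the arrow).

abb->; ba->a

  | abaaa => aaaa
  | baaab => aaab
  | ababaab => aabaab => aaaab
  | bbabab => babab => abab => aab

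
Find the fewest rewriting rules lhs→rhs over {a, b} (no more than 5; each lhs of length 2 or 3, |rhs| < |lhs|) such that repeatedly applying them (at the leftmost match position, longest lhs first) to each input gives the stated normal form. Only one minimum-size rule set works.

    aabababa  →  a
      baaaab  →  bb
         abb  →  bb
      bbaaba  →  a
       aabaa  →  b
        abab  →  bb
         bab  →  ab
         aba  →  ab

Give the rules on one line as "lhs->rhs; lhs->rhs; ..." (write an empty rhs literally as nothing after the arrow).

  | aabababa => bbababa => bababa => ababa => abba => bba => ba => a
  | baaaab => aaaab => baab => aab => bb
  | abb => bb
  | bbaaba => baaba => aaba => bba => ba => a

aa->b; aba->ab; abb->bb; ba->a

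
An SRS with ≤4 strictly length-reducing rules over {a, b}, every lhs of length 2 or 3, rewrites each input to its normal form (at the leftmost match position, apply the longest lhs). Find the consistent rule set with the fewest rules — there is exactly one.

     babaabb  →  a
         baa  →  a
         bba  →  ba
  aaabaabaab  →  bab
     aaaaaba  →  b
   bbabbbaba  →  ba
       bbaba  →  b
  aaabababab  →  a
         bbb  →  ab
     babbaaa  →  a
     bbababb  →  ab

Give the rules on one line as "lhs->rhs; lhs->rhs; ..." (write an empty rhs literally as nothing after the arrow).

  | babaabb => babb => baa => bb => a
  | baa => bb => a
  | bba => ba
  | aaabaabaab => babaabaab => babaab => bab

aa->b; aba->; bb->a; bba->ba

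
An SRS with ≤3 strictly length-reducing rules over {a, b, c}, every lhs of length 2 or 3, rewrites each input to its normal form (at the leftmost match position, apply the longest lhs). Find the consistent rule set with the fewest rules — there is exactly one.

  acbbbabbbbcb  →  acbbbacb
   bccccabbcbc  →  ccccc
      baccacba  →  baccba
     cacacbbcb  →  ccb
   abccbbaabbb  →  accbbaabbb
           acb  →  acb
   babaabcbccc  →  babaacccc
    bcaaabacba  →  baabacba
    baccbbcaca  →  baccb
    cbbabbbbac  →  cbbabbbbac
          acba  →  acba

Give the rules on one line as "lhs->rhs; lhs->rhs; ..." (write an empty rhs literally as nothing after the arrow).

bc->c; ca->b

  | acbbbabbbbcb => acbbbabbbcb => acbbbabbcb => acbbbabcb => acbbbacb
  | bccccabbcbc => ccccabbcbc => cccbbbcbc => cccbbcbc => cccbcbc => ccccbc => ccccc
  | baccacba => bacbcba => baccba
  | cacacbbcb => bcacbbcb => cacbbcb => bcbbcb => cbbcb => cbcb => ccb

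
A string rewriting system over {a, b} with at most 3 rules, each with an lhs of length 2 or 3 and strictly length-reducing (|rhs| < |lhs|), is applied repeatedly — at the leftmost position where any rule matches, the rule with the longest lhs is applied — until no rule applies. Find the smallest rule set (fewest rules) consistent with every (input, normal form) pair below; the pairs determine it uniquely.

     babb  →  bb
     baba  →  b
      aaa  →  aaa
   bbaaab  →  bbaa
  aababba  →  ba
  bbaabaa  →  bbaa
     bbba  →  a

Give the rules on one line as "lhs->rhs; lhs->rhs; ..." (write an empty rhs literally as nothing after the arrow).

  | babb => bb
  | baba => b
  | aaa
  | bbaaab => bbaa

ab->; aba->; bbb->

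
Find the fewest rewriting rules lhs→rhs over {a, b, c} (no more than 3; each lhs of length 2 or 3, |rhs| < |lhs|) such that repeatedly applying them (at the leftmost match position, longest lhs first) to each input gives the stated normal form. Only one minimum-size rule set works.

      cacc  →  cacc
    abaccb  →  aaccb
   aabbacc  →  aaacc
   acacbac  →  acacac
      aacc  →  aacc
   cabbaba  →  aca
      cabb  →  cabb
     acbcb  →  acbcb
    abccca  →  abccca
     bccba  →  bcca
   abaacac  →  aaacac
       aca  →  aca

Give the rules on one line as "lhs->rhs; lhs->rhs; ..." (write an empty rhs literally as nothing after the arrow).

  | cacc
  | abaccb => aaccb
  | aabbacc => aabacc => aaacc
  | acacbac => acacac

ba->a; caa->ac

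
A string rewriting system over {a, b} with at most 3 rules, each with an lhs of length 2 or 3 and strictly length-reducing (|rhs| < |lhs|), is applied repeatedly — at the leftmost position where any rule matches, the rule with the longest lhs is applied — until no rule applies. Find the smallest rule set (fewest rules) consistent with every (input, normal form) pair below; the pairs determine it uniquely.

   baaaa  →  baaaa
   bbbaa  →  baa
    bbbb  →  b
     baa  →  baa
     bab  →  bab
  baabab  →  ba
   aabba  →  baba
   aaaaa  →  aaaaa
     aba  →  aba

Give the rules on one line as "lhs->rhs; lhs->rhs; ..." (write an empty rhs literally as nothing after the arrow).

aab->ba; bb->b

  | baaaa
  | bbbaa => bbaa => baa
  | bbbb => bbb => bb => b
  | baa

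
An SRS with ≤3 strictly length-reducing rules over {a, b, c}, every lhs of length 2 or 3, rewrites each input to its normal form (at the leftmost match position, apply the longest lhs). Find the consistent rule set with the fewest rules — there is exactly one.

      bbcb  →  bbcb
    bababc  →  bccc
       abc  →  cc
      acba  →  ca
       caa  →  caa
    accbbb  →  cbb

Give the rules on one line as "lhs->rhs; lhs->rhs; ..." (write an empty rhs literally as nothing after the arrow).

  | bbcb
  | bababc => bcabc => bccc
  | abc => cc
  | acba => aba => ca

ab->c; ac->a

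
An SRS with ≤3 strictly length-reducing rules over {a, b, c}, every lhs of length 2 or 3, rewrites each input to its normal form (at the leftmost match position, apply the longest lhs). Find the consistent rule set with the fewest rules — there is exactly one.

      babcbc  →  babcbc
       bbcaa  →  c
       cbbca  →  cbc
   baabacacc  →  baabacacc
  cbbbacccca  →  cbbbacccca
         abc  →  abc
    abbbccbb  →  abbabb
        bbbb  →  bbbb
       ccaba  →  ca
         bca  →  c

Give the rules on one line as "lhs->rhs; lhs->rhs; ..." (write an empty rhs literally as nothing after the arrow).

  | babcbc
  | bbcaa => bca => c
  | cbbca => cbc
  | baabacacc

bca->c; bcc->a; cab->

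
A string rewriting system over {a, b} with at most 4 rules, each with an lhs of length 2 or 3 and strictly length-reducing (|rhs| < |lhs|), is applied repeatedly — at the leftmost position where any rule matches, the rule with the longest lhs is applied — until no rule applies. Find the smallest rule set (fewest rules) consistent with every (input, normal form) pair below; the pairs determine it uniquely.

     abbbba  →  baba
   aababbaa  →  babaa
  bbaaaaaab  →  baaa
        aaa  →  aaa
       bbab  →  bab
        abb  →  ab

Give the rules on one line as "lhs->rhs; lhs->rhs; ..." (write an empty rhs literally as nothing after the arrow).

  | abbbba => aabba => baba
  | aababbaa => baabbaa => bbabaa => babaa
  | bbaaaaaab => baaaaaab => baaaaba => baabaa => bbaaa => baaa
  | aaa

aab->ba; bb->b; bbb->ab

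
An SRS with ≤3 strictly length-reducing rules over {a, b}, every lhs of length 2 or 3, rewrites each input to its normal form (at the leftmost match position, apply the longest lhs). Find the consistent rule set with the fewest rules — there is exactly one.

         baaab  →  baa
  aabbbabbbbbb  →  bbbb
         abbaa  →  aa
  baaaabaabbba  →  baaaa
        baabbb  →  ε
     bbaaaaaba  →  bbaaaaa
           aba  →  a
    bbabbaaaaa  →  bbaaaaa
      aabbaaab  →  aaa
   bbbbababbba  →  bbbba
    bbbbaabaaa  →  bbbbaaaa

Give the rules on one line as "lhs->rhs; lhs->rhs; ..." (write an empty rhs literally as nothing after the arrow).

  | baaab => baa
  | aabbbabbbbbb => ababbbbbb => abbbbbb => bbbb
  | abbaa => aa
  | baaaabaabbba => baaaaabbba => baaaaba => baaaa

ab->; abb->; bab->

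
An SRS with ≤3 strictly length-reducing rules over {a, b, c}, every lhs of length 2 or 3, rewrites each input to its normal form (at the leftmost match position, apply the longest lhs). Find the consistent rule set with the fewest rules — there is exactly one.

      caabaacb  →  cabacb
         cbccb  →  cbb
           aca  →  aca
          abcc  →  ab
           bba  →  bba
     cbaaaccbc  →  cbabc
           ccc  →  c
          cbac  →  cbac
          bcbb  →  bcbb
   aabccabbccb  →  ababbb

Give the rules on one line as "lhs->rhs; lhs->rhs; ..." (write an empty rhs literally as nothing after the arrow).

  | caabaacb => cabaacb => cabacb
  | cbccb => cbb
  | aca
  | abcc => ab

aa->a; cc->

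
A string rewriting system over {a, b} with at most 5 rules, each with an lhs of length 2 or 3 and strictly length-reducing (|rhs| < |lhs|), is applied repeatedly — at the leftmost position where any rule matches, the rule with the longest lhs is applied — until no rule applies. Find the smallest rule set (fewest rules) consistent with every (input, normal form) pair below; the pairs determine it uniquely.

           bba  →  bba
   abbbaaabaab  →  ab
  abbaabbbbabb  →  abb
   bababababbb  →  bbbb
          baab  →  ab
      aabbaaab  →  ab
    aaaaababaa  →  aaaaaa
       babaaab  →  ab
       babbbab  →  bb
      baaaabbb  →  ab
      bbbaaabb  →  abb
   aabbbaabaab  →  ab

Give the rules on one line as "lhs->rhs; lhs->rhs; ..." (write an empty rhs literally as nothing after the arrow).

  | bba
  | abbbaaabaab => abbaabaab => ababaab => bbaab => bab => ab
  | abbaabbbbabb => ababbbbabb => bbbbbabb => bbbbabb => bbbabb => bbabb => babb => abb
  | bababababbb => ababababbb => bbababbb => bababbb => ababbb => bbbb

aab->a; aba->b; baa->a; bab->ab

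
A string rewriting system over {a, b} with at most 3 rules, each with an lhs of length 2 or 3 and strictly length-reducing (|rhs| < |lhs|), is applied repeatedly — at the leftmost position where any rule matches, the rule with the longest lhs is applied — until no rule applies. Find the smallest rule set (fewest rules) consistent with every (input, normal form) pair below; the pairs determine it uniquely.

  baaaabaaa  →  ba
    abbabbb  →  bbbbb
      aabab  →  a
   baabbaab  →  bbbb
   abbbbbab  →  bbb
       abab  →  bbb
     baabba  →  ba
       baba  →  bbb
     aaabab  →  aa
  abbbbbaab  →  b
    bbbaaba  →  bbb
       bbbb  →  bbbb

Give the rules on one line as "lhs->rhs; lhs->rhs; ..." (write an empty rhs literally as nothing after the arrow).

ab->a; aba->bb; bba->

  | baaaabaaa => baaabbaa => baaabaa => baabba => baaba => babb => bab => ba
  | abbabbb => ababbb => bbbbb
  | aabab => abbb => abb => ab => a
  | baabbaab => baabaab => babbab => babab => bbbb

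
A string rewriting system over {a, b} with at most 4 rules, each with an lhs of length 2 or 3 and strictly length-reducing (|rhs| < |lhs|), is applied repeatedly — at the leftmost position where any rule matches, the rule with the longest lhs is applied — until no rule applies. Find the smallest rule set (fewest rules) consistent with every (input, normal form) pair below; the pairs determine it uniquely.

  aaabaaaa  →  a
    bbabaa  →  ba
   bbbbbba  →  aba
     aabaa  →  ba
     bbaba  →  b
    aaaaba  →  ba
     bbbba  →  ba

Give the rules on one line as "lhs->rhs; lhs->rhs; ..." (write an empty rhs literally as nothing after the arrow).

aa->b; baa->; bb->a

  | aaabaaaa => babaaaa => baaa => a
  | bbabaa => aabaa => bbaa => aaa => ba
  | bbbbbba => abbbba => aabba => bbba => aba
  | aabaa => bbaa => aaa => ba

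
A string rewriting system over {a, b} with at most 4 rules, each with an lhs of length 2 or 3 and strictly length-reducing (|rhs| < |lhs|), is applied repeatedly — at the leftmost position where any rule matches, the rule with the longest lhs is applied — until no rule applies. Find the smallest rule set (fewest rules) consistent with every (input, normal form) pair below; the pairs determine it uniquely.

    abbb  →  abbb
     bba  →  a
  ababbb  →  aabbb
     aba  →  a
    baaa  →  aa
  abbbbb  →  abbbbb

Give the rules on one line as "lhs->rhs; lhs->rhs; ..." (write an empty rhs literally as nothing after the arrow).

ba->; bab->ab; bba->a

  | abbb
  | bba => a
  | ababbb => aabbb
  | aba => a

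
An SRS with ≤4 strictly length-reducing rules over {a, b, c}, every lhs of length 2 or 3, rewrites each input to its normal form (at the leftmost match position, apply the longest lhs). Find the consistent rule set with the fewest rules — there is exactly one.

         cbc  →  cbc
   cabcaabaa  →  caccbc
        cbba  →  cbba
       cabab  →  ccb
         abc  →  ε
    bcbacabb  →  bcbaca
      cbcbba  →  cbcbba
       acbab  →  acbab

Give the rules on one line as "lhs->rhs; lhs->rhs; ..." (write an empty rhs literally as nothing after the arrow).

  | cbc
  | cabcaabaa => cacaabaa => caccbaa => caccbc
  | cbba
  | cabab => caab => ccb

aa->c; abc->; cab->ca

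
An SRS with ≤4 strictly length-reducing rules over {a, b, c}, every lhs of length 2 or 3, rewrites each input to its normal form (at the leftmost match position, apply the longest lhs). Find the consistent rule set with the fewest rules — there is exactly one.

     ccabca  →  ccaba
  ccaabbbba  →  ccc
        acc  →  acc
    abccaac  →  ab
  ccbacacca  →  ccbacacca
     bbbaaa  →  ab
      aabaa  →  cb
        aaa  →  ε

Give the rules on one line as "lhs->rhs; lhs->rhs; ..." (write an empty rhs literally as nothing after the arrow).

aa->c; aaa->; bb->a; bc->b

  | ccabca => ccaba
  | ccaabbbba => cccbbbba => cccabba => cccaaa => ccc
  | acc
  | abccaac => abcaac => abaac => abcc => abc => ab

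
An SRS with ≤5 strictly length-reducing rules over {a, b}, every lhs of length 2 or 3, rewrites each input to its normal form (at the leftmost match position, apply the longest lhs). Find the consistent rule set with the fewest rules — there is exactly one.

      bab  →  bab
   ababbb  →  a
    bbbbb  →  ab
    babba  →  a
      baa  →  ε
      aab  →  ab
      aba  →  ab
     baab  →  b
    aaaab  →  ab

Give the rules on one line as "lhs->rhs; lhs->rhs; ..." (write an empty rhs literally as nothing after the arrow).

aa->a; aba->ab; baa->; bb->a

  | bab
  | ababbb => abbbb => aabb => abb => aa => a
  | bbbbb => abbb => aab => ab
  | babba => baaa => a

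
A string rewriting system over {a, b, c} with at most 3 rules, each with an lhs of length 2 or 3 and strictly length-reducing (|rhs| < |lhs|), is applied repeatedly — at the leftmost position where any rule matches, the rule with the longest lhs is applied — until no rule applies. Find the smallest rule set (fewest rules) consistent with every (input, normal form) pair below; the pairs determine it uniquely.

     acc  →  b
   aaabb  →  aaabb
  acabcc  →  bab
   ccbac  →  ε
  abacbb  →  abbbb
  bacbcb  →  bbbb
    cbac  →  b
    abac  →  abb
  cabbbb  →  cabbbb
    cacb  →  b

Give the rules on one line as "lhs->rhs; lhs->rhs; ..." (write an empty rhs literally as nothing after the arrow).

  | acc => bc => b
  | aaabb
  | acabcc => babcc => babc => bab
  | ccbac => cac => cb => ε

ac->b; bc->b; cb->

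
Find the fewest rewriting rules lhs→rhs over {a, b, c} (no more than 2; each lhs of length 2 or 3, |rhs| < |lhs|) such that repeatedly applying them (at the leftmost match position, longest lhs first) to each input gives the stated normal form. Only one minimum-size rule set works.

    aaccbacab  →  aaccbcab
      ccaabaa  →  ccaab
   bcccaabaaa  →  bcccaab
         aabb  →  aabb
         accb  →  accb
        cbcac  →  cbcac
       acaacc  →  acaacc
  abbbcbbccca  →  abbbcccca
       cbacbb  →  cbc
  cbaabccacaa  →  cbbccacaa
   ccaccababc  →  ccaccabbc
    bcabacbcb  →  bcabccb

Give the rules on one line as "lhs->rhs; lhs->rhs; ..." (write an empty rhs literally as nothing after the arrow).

ba->b; bcb->bc

  | aaccbacab => aaccbcab
  | ccaabaa => ccaaba => ccaab
  | bcccaabaaa => bcccaabaa => bcccaaba => bcccaab
  | aabb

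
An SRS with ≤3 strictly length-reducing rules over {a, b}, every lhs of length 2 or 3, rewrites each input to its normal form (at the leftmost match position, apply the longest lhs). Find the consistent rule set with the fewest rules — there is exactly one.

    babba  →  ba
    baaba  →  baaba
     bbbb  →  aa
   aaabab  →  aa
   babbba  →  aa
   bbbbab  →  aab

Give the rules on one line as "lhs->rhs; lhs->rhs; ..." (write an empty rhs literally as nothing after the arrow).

  | babba => ba
  | baaba
  | bbbb => abb => aa
  | aaabab => aabab => aa

aaa->aa; bab->; bb->a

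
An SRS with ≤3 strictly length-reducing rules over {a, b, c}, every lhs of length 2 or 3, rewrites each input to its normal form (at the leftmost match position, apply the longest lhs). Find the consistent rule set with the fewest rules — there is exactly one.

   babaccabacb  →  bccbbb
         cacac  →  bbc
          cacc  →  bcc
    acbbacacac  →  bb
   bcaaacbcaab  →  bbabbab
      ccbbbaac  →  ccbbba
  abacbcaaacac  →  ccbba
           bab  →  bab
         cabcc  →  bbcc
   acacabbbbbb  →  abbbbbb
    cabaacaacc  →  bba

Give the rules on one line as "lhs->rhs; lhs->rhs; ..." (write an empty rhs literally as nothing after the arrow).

  | babaccabacb => bcccabacb => bccbbacb => bccbbb
  | cacac => bcac => bbc
  | cacc => bcc
  | acbbacacac => bbacacac => bbacac => bbac => bb

aba->c; ac->; ca->b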